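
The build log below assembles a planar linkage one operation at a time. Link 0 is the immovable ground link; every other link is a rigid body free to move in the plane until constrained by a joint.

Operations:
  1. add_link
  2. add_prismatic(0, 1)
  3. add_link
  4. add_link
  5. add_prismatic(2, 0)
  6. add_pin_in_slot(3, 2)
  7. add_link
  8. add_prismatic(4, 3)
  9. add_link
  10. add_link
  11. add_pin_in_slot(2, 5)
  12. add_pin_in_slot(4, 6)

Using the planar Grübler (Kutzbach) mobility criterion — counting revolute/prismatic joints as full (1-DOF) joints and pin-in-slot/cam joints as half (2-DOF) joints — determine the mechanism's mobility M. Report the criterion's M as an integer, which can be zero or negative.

(L,J1,J2)=(1,0,0); link0 fixed
link1: (2,0,0)
P 0-1 [J1]: (2,1,0)
link2: (3,1,0)
link3: (4,1,0)
P 2-0 [J1]: (4,2,0)
PS 3-2 [J2]: (4,2,1)
link4: (5,2,1)
P 4-3 [J1]: (5,3,1)
link5: (6,3,1)
link6: (7,3,1)
PS 2-5 [J2]: (7,3,2)
PS 4-6 [J2]: (7,3,3)
Grübler: 3·6 − 2·3 − 3 = 9

M = 9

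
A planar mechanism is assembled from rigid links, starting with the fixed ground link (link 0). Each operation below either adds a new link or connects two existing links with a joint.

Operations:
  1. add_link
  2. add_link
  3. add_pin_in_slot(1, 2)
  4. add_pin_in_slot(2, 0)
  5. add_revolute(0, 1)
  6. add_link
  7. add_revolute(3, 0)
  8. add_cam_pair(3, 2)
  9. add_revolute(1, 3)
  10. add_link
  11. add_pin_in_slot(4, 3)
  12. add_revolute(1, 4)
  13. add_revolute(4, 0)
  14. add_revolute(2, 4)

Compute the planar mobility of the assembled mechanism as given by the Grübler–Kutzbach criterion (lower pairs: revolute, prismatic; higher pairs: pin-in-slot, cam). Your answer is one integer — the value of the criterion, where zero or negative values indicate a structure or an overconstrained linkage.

M = -4

(L,J1,J2)=(1,0,0); link0 fixed
link1: (2,0,0)
link2: (3,0,0)
PS 1-2 [J2]: (3,0,1)
PS 2-0 [J2]: (3,0,2)
R 0-1 [J1]: (3,1,2)
link3: (4,1,2)
R 3-0 [J1]: (4,2,2)
C 3-2 [J2]: (4,2,3)
R 1-3 [J1]: (4,3,3)
link4: (5,3,3)
PS 4-3 [J2]: (5,3,4)
R 1-4 [J1]: (5,4,4)
R 4-0 [J1]: (5,5,4)
R 2-4 [J1]: (5,6,4)
Grübler: 3·4 − 2·6 − 4 = -4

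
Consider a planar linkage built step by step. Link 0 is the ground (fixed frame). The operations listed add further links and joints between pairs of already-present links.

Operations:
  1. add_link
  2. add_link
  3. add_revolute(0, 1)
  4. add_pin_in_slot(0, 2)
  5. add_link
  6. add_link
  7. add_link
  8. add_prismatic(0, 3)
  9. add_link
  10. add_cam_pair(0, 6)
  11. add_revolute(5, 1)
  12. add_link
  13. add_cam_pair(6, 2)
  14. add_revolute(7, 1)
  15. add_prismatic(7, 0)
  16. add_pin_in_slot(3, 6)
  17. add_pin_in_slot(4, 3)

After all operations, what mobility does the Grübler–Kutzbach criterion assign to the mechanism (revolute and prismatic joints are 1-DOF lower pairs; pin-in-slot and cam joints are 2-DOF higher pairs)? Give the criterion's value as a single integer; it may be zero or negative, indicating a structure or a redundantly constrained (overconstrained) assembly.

link 0 = ground. State L|J1|J2 = 1|0|0
+link1  2|0|0
+link2  3|0|0
R(0,1) f=1→J1  3|1|0
PS(0,2) f=2→J2  3|1|1
+link3  4|1|1
+link4  5|1|1
+link5  6|1|1
P(0,3) f=1→J1  6|2|1
+link6  7|2|1
C(0,6) f=2→J2  7|2|2
R(5,1) f=1→J1  7|3|2
+link7  8|3|2
C(6,2) f=2→J2  8|3|3
R(7,1) f=1→J1  8|4|3
P(7,0) f=1→J1  8|5|3
PS(3,6) f=2→J2  8|5|4
PS(4,3) f=2→J2  8|5|5
M = 3(8−1)−2·5−5 = 21−10−5 = 6

M = 6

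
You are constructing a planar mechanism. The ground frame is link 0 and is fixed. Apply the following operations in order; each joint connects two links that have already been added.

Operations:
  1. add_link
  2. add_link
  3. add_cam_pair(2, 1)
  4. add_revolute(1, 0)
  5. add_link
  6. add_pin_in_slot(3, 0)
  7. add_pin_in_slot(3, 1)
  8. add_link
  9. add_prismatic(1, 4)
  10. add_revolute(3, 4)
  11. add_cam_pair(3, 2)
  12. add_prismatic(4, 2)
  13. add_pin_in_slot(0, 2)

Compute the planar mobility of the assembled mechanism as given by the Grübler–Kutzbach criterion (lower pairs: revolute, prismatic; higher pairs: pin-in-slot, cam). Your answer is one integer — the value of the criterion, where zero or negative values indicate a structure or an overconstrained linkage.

(L,J1,J2)=(1,0,0); link0 fixed
link1: (2,0,0)
link2: (3,0,0)
C 2-1 [J2]: (3,0,1)
R 1-0 [J1]: (3,1,1)
link3: (4,1,1)
PS 3-0 [J2]: (4,1,2)
PS 3-1 [J2]: (4,1,3)
link4: (5,1,3)
P 1-4 [J1]: (5,2,3)
R 3-4 [J1]: (5,3,3)
C 3-2 [J2]: (5,3,4)
P 4-2 [J1]: (5,4,4)
PS 0-2 [J2]: (5,4,5)
Grübler: 3·4 − 2·4 − 5 = -1

M = -1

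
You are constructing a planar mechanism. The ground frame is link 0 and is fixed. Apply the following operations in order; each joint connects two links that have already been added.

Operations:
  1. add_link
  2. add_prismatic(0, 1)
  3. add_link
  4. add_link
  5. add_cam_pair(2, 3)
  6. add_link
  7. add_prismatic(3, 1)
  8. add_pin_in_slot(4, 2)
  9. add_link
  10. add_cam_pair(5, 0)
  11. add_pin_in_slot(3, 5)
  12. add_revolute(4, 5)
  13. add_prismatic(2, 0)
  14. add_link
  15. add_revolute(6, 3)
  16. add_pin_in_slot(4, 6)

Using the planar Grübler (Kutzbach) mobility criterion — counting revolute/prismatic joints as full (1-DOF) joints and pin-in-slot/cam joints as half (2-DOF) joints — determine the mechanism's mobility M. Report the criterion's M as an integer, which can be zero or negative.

link 0 = ground. State L|J1|J2 = 1|0|0
+link1  2|0|0
P(0,1) f=1→J1  2|1|0
+link2  3|1|0
+link3  4|1|0
C(2,3) f=2→J2  4|1|1
+link4  5|1|1
P(3,1) f=1→J1  5|2|1
PS(4,2) f=2→J2  5|2|2
+link5  6|2|2
C(5,0) f=2→J2  6|2|3
PS(3,5) f=2→J2  6|2|4
R(4,5) f=1→J1  6|3|4
P(2,0) f=1→J1  6|4|4
+link6  7|4|4
R(6,3) f=1→J1  7|5|4
PS(4,6) f=2→J2  7|5|5
M = 3(7−1)−2·5−5 = 18−10−5 = 3

M = 3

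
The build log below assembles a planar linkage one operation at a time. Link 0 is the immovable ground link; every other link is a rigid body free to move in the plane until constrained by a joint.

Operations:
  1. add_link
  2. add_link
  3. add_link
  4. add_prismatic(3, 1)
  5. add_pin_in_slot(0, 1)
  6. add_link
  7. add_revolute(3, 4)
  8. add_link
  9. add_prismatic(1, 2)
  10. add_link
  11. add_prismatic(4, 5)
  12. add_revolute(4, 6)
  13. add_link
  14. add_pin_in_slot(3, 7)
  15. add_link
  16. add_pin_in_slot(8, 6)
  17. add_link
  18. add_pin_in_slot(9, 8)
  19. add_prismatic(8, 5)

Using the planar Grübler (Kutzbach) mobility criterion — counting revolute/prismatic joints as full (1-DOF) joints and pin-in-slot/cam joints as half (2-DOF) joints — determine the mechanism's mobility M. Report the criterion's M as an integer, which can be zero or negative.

M = 11

link 0 = ground. State L|J1|J2 = 1|0|0
+link1  2|0|0
+link2  3|0|0
+link3  4|0|0
P(3,1) f=1→J1  4|1|0
PS(0,1) f=2→J2  4|1|1
+link4  5|1|1
R(3,4) f=1→J1  5|2|1
+link5  6|2|1
P(1,2) f=1→J1  6|3|1
+link6  7|3|1
P(4,5) f=1→J1  7|4|1
R(4,6) f=1→J1  7|5|1
+link7  8|5|1
PS(3,7) f=2→J2  8|5|2
+link8  9|5|2
PS(8,6) f=2→J2  9|5|3
+link9  10|5|3
PS(9,8) f=2→J2  10|5|4
P(8,5) f=1→J1  10|6|4
M = 3(10−1)−2·6−4 = 27−12−4 = 11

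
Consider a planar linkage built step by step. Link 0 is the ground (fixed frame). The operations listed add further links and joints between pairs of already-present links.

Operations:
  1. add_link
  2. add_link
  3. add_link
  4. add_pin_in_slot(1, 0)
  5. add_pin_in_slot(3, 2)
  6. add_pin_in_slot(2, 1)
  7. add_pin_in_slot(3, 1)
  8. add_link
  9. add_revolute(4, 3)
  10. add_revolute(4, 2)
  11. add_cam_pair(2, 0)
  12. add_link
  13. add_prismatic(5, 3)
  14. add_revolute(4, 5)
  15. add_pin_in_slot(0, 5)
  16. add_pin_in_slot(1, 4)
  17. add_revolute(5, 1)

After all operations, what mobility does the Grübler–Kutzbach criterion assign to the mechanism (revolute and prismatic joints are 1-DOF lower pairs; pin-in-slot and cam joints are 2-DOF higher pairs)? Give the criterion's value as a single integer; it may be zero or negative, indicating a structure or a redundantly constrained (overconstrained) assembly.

M = -2

L=1 J1=0 J2=0
add link → L=2 J1=0 J2=0
add link → L=3 J1=0 J2=0
add link → L=4 J1=0 J2=0
PS@1,0 dof=2 J2 → L=4 J1=0 J2=1
PS@3,2 dof=2 J2 → L=4 J1=0 J2=2
PS@2,1 dof=2 J2 → L=4 J1=0 J2=3
PS@3,1 dof=2 J2 → L=4 J1=0 J2=4
add link → L=5 J1=0 J2=4
R@4,3 dof=1 J1 → L=5 J1=1 J2=4
R@4,2 dof=1 J1 → L=5 J1=2 J2=4
C@2,0 dof=2 J2 → L=5 J1=2 J2=5
add link → L=6 J1=2 J2=5
P@5,3 dof=1 J1 → L=6 J1=3 J2=5
R@4,5 dof=1 J1 → L=6 J1=4 J2=5
PS@0,5 dof=2 J2 → L=6 J1=4 J2=6
PS@1,4 dof=2 J2 → L=6 J1=4 J2=7
R@5,1 dof=1 J1 → L=6 J1=5 J2=7
M=3(L−1)−2J1−J2=3·5−2·5−7=-2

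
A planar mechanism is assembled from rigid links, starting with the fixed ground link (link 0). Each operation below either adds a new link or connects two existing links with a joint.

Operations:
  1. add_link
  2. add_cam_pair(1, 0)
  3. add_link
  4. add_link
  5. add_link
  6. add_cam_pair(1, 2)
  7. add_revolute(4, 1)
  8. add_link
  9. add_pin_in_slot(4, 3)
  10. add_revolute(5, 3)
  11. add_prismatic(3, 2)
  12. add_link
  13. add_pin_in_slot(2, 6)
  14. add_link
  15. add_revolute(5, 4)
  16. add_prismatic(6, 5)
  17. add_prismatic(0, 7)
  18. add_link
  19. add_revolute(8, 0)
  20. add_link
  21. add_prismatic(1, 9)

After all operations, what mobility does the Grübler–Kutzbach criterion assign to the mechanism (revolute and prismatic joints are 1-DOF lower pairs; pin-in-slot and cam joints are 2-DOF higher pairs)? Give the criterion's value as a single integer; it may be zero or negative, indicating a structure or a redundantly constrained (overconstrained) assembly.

M = 7

[1;0;0] (link 0 is ground)
L+ [2;0;0]
C(1,0)∈J2 [2;0;1]
L+ [3;0;1]
L+ [4;0;1]
L+ [5;0;1]
C(1,2)∈J2 [5;0;2]
R(4,1)∈J1 [5;1;2]
L+ [6;1;2]
PS(4,3)∈J2 [6;1;3]
R(5,3)∈J1 [6;2;3]
P(3,2)∈J1 [6;3;3]
L+ [7;3;3]
PS(2,6)∈J2 [7;3;4]
L+ [8;3;4]
R(5,4)∈J1 [8;4;4]
P(6,5)∈J1 [8;5;4]
P(0,7)∈J1 [8;6;4]
L+ [9;6;4]
R(8,0)∈J1 [9;7;4]
L+ [10;7;4]
P(1,9)∈J1 [10;8;4]
mobility = 27 − 16 − 4 = 7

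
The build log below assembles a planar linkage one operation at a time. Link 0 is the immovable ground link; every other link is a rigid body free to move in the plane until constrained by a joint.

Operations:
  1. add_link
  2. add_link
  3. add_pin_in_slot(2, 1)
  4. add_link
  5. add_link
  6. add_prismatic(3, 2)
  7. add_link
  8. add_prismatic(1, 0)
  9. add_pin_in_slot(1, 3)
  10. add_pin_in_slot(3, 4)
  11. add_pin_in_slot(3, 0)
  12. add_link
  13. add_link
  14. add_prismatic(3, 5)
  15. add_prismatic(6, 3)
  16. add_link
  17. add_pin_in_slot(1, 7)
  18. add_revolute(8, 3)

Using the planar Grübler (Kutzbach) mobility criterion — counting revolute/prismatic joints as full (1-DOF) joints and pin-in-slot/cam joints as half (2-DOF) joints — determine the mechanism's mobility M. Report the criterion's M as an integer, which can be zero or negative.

M = 9

ground; <1,0,0>
#1 <2,0,0>
#2 <3,0,0>
PS:2↔1 J2 <3,0,1>
#3 <4,0,1>
#4 <5,0,1>
P:3↔2 J1 <5,1,1>
#5 <6,1,1>
P:1↔0 J1 <6,2,1>
PS:1↔3 J2 <6,2,2>
PS:3↔4 J2 <6,2,3>
PS:3↔0 J2 <6,2,4>
#6 <7,2,4>
#7 <8,2,4>
P:3↔5 J1 <8,3,4>
P:6↔3 J1 <8,4,4>
#8 <9,4,4>
PS:1↔7 J2 <9,4,5>
R:8↔3 J1 <9,5,5>
3×8 − 2×5 − 1×5 = 9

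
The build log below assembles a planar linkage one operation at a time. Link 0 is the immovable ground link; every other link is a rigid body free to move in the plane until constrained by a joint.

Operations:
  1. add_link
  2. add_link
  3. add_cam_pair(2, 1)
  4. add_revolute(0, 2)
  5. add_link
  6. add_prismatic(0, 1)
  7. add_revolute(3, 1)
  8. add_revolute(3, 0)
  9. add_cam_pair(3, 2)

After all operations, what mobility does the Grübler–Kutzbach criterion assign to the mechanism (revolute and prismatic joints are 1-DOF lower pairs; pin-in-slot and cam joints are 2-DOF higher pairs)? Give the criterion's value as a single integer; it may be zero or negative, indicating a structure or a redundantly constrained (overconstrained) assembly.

link 0 = ground. State L|J1|J2 = 1|0|0
+link1  2|0|0
+link2  3|0|0
C(2,1) f=2→J2  3|0|1
R(0,2) f=1→J1  3|1|1
+link3  4|1|1
P(0,1) f=1→J1  4|2|1
R(3,1) f=1→J1  4|3|1
R(3,0) f=1→J1  4|4|1
C(3,2) f=2→J2  4|4|2
M = 3(4−1)−2·4−2 = 9−8−2 = -1

M = -1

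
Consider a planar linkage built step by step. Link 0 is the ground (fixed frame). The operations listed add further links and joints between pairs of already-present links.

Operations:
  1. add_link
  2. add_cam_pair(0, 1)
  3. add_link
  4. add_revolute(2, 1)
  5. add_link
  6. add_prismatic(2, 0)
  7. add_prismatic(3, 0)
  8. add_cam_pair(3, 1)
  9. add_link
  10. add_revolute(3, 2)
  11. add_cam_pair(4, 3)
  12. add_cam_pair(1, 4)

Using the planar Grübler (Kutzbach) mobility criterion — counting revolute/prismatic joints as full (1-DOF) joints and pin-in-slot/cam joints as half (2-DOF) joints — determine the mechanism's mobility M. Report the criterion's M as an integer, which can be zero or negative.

M = 0

ground; <1,0,0>
#1 <2,0,0>
C:0↔1 J2 <2,0,1>
#2 <3,0,1>
R:2↔1 J1 <3,1,1>
#3 <4,1,1>
P:2↔0 J1 <4,2,1>
P:3↔0 J1 <4,3,1>
C:3↔1 J2 <4,3,2>
#4 <5,3,2>
R:3↔2 J1 <5,4,2>
C:4↔3 J2 <5,4,3>
C:1↔4 J2 <5,4,4>
3×4 − 2×4 − 1×4 = 0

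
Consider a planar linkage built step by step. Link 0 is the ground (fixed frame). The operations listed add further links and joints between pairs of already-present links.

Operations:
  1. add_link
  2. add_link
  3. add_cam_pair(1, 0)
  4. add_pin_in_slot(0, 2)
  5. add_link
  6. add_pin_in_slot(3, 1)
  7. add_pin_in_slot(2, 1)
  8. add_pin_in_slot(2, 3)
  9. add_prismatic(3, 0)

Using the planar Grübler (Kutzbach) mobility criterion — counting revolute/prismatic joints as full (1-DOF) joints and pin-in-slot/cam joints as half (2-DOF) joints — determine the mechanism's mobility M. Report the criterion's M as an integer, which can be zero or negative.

M = 2

[1;0;0] (link 0 is ground)
L+ [2;0;0]
L+ [3;0;0]
C(1,0)∈J2 [3;0;1]
PS(0,2)∈J2 [3;0;2]
L+ [4;0;2]
PS(3,1)∈J2 [4;0;3]
PS(2,1)∈J2 [4;0;4]
PS(2,3)∈J2 [4;0;5]
P(3,0)∈J1 [4;1;5]
mobility = 9 − 2 − 5 = 2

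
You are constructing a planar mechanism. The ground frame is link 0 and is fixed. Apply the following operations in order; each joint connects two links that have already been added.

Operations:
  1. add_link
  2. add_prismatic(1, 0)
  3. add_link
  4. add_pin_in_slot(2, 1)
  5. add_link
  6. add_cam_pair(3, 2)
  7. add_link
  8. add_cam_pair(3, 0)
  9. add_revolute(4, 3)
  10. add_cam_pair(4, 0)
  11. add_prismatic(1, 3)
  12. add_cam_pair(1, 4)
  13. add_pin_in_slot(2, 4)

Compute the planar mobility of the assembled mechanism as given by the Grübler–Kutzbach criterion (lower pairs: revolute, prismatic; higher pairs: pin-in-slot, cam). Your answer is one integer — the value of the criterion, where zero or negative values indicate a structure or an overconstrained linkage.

M = 0

(L,J1,J2)=(1,0,0); link0 fixed
link1: (2,0,0)
P 1-0 [J1]: (2,1,0)
link2: (3,1,0)
PS 2-1 [J2]: (3,1,1)
link3: (4,1,1)
C 3-2 [J2]: (4,1,2)
link4: (5,1,2)
C 3-0 [J2]: (5,1,3)
R 4-3 [J1]: (5,2,3)
C 4-0 [J2]: (5,2,4)
P 1-3 [J1]: (5,3,4)
C 1-4 [J2]: (5,3,5)
PS 2-4 [J2]: (5,3,6)
Grübler: 3·4 − 2·3 − 6 = 0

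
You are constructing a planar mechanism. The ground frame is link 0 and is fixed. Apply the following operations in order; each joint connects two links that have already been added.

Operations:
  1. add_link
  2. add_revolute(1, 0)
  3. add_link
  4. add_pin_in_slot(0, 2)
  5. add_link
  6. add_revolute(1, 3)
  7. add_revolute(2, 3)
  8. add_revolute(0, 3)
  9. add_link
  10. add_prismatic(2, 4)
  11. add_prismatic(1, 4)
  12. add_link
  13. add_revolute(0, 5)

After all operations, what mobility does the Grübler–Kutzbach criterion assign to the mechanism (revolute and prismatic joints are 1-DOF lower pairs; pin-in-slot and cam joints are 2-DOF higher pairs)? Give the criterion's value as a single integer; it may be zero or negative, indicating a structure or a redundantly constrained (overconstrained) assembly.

M = 0

link 0 = ground. State L|J1|J2 = 1|0|0
+link1  2|0|0
R(1,0) f=1→J1  2|1|0
+link2  3|1|0
PS(0,2) f=2→J2  3|1|1
+link3  4|1|1
R(1,3) f=1→J1  4|2|1
R(2,3) f=1→J1  4|3|1
R(0,3) f=1→J1  4|4|1
+link4  5|4|1
P(2,4) f=1→J1  5|5|1
P(1,4) f=1→J1  5|6|1
+link5  6|6|1
R(0,5) f=1→J1  6|7|1
M = 3(6−1)−2·7−1 = 15−14−1 = 0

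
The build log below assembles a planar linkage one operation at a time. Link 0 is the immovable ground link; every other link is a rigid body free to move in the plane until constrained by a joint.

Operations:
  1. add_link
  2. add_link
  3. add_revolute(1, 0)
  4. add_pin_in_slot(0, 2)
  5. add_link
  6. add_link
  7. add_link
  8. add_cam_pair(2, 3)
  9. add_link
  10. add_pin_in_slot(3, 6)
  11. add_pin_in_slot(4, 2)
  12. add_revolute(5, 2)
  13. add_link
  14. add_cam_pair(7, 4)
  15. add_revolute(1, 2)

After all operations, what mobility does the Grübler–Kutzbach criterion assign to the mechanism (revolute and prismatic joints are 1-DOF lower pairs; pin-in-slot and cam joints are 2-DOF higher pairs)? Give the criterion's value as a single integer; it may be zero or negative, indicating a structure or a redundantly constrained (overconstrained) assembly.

M = 10

[1;0;0] (link 0 is ground)
L+ [2;0;0]
L+ [3;0;0]
R(1,0)∈J1 [3;1;0]
PS(0,2)∈J2 [3;1;1]
L+ [4;1;1]
L+ [5;1;1]
L+ [6;1;1]
C(2,3)∈J2 [6;1;2]
L+ [7;1;2]
PS(3,6)∈J2 [7;1;3]
PS(4,2)∈J2 [7;1;4]
R(5,2)∈J1 [7;2;4]
L+ [8;2;4]
C(7,4)∈J2 [8;2;5]
R(1,2)∈J1 [8;3;5]
mobility = 21 − 6 − 5 = 10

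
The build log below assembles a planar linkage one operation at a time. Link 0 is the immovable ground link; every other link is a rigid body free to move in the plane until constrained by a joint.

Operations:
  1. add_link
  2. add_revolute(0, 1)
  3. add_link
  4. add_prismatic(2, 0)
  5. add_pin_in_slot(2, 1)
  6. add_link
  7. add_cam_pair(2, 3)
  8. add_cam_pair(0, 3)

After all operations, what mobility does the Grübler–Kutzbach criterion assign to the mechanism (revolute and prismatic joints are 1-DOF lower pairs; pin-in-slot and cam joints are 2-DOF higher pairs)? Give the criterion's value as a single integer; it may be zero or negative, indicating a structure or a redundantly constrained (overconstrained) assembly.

M = 2

L=1 J1=0 J2=0
add link → L=2 J1=0 J2=0
R@0,1 dof=1 J1 → L=2 J1=1 J2=0
add link → L=3 J1=1 J2=0
P@2,0 dof=1 J1 → L=3 J1=2 J2=0
PS@2,1 dof=2 J2 → L=3 J1=2 J2=1
add link → L=4 J1=2 J2=1
C@2,3 dof=2 J2 → L=4 J1=2 J2=2
C@0,3 dof=2 J2 → L=4 J1=2 J2=3
M=3(L−1)−2J1−J2=3·3−2·2−3=2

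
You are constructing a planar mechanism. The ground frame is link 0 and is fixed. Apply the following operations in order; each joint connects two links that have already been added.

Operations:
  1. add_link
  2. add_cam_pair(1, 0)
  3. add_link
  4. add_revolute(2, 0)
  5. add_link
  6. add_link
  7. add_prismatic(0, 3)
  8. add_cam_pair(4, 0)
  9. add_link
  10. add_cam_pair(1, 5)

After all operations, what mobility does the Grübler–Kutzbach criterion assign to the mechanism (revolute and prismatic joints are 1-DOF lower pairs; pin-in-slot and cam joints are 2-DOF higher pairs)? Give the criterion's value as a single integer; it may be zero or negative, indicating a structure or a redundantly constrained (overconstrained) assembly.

link 0 = ground. State L|J1|J2 = 1|0|0
+link1  2|0|0
C(1,0) f=2→J2  2|0|1
+link2  3|0|1
R(2,0) f=1→J1  3|1|1
+link3  4|1|1
+link4  5|1|1
P(0,3) f=1→J1  5|2|1
C(4,0) f=2→J2  5|2|2
+link5  6|2|2
C(1,5) f=2→J2  6|2|3
M = 3(6−1)−2·2−3 = 15−4−3 = 8

M = 8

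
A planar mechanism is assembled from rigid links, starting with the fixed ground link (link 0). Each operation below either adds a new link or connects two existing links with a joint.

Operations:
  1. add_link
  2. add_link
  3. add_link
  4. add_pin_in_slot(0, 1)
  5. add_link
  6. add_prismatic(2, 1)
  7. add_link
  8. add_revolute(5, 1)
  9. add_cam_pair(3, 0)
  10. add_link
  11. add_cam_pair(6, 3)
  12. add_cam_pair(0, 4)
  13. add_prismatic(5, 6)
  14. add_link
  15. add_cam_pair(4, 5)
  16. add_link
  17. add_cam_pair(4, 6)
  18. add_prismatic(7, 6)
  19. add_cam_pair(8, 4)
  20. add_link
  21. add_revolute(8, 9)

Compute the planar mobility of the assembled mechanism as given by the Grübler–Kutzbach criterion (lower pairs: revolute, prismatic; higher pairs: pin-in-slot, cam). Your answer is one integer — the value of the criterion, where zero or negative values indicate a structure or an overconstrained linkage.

M = 10

L=1 J1=0 J2=0
add link → L=2 J1=0 J2=0
add link → L=3 J1=0 J2=0
add link → L=4 J1=0 J2=0
PS@0,1 dof=2 J2 → L=4 J1=0 J2=1
add link → L=5 J1=0 J2=1
P@2,1 dof=1 J1 → L=5 J1=1 J2=1
add link → L=6 J1=1 J2=1
R@5,1 dof=1 J1 → L=6 J1=2 J2=1
C@3,0 dof=2 J2 → L=6 J1=2 J2=2
add link → L=7 J1=2 J2=2
C@6,3 dof=2 J2 → L=7 J1=2 J2=3
C@0,4 dof=2 J2 → L=7 J1=2 J2=4
P@5,6 dof=1 J1 → L=7 J1=3 J2=4
add link → L=8 J1=3 J2=4
C@4,5 dof=2 J2 → L=8 J1=3 J2=5
add link → L=9 J1=3 J2=5
C@4,6 dof=2 J2 → L=9 J1=3 J2=6
P@7,6 dof=1 J1 → L=9 J1=4 J2=6
C@8,4 dof=2 J2 → L=9 J1=4 J2=7
add link → L=10 J1=4 J2=7
R@8,9 dof=1 J1 → L=10 J1=5 J2=7
M=3(L−1)−2J1−J2=3·9−2·5−7=10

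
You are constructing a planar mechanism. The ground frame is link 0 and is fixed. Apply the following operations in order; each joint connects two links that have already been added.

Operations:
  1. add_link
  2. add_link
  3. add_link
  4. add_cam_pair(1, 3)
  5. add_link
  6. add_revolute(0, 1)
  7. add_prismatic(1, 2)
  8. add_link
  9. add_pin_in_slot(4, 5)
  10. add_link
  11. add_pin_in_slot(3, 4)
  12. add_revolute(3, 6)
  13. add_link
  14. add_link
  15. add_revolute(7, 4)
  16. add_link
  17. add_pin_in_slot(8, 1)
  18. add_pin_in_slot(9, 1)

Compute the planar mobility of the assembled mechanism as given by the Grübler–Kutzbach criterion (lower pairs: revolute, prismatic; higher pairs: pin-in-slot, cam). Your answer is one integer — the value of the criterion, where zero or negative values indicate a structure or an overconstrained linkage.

M = 14

link 0 = ground. State L|J1|J2 = 1|0|0
+link1  2|0|0
+link2  3|0|0
+link3  4|0|0
C(1,3) f=2→J2  4|0|1
+link4  5|0|1
R(0,1) f=1→J1  5|1|1
P(1,2) f=1→J1  5|2|1
+link5  6|2|1
PS(4,5) f=2→J2  6|2|2
+link6  7|2|2
PS(3,4) f=2→J2  7|2|3
R(3,6) f=1→J1  7|3|3
+link7  8|3|3
+link8  9|3|3
R(7,4) f=1→J1  9|4|3
+link9  10|4|3
PS(8,1) f=2→J2  10|4|4
PS(9,1) f=2→J2  10|4|5
M = 3(10−1)−2·4−5 = 27−8−5 = 14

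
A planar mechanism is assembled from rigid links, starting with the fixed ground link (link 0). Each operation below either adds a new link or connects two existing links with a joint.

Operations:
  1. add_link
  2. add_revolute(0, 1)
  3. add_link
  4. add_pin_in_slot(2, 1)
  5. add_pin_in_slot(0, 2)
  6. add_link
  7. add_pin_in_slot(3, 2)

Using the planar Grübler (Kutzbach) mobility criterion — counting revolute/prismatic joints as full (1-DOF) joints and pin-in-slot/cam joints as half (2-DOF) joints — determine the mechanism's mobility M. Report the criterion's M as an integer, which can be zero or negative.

M = 4

link 0 = ground. State L|J1|J2 = 1|0|0
+link1  2|0|0
R(0,1) f=1→J1  2|1|0
+link2  3|1|0
PS(2,1) f=2→J2  3|1|1
PS(0,2) f=2→J2  3|1|2
+link3  4|1|2
PS(3,2) f=2→J2  4|1|3
M = 3(4−1)−2·1−3 = 9−2−3 = 4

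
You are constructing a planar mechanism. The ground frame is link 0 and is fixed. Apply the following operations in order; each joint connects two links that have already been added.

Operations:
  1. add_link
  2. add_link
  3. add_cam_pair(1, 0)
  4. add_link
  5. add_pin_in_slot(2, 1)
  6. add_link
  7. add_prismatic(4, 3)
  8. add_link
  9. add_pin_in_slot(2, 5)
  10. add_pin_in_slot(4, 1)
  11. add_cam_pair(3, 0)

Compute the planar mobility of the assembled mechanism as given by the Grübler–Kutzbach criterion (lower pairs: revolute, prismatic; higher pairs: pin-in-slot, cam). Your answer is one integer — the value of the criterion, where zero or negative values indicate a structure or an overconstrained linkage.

ground; <1,0,0>
#1 <2,0,0>
#2 <3,0,0>
C:1↔0 J2 <3,0,1>
#3 <4,0,1>
PS:2↔1 J2 <4,0,2>
#4 <5,0,2>
P:4↔3 J1 <5,1,2>
#5 <6,1,2>
PS:2↔5 J2 <6,1,3>
PS:4↔1 J2 <6,1,4>
C:3↔0 J2 <6,1,5>
3×5 − 2×1 − 1×5 = 8

M = 8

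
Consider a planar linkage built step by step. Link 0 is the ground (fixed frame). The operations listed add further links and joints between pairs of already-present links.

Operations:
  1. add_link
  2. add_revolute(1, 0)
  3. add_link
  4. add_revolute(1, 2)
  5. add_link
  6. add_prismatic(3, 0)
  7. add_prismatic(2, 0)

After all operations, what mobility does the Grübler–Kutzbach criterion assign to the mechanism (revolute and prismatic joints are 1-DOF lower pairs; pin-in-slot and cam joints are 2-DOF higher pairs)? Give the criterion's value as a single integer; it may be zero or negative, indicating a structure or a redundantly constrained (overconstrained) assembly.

link 0 = ground. State L|J1|J2 = 1|0|0
+link1  2|0|0
R(1,0) f=1→J1  2|1|0
+link2  3|1|0
R(1,2) f=1→J1  3|2|0
+link3  4|2|0
P(3,0) f=1→J1  4|3|0
P(2,0) f=1→J1  4|4|0
M = 3(4−1)−2·4−0 = 9−8−0 = 1

M = 1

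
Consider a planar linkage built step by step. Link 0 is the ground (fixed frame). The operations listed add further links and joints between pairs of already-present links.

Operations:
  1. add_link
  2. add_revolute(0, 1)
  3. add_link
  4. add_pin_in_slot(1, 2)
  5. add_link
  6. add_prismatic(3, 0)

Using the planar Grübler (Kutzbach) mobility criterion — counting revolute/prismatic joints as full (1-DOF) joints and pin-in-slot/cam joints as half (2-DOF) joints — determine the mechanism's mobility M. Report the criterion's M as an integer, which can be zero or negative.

L=1 J1=0 J2=0
add link → L=2 J1=0 J2=0
R@0,1 dof=1 J1 → L=2 J1=1 J2=0
add link → L=3 J1=1 J2=0
PS@1,2 dof=2 J2 → L=3 J1=1 J2=1
add link → L=4 J1=1 J2=1
P@3,0 dof=1 J1 → L=4 J1=2 J2=1
M=3(L−1)−2J1−J2=3·3−2·2−1=4

M = 4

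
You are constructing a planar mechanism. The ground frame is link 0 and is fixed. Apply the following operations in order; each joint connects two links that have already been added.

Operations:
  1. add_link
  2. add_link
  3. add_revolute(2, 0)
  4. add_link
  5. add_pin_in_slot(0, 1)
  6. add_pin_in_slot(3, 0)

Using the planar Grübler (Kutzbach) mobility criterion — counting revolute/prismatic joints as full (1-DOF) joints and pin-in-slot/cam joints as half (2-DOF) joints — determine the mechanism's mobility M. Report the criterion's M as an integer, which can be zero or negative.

L=1 J1=0 J2=0
add link → L=2 J1=0 J2=0
add link → L=3 J1=0 J2=0
R@2,0 dof=1 J1 → L=3 J1=1 J2=0
add link → L=4 J1=1 J2=0
PS@0,1 dof=2 J2 → L=4 J1=1 J2=1
PS@3,0 dof=2 J2 → L=4 J1=1 J2=2
M=3(L−1)−2J1−J2=3·3−2·1−2=5

M = 5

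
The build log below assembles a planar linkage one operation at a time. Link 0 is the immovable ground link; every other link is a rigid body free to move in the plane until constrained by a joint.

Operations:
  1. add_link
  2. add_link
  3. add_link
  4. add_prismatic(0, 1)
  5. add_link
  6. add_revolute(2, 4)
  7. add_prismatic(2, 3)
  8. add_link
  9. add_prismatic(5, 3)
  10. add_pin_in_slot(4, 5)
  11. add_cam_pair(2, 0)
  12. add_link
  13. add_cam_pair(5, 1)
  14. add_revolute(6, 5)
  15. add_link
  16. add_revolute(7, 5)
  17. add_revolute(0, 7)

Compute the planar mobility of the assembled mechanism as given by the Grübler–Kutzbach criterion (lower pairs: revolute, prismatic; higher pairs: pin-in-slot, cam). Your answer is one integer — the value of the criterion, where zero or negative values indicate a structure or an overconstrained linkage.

ground; <1,0,0>
#1 <2,0,0>
#2 <3,0,0>
#3 <4,0,0>
P:0↔1 J1 <4,1,0>
#4 <5,1,0>
R:2↔4 J1 <5,2,0>
P:2↔3 J1 <5,3,0>
#5 <6,3,0>
P:5↔3 J1 <6,4,0>
PS:4↔5 J2 <6,4,1>
C:2↔0 J2 <6,4,2>
#6 <7,4,2>
C:5↔1 J2 <7,4,3>
R:6↔5 J1 <7,5,3>
#7 <8,5,3>
R:7↔5 J1 <8,6,3>
R:0↔7 J1 <8,7,3>
3×7 − 2×7 − 1×3 = 4

M = 4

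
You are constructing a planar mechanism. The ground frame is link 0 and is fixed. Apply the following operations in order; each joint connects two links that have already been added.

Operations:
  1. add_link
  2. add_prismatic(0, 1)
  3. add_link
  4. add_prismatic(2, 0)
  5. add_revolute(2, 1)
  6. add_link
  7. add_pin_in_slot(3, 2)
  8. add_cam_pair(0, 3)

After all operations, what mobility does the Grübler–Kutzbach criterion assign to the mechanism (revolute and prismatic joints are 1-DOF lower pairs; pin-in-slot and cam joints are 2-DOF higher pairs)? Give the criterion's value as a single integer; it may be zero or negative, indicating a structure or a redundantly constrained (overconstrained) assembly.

ground; <1,0,0>
#1 <2,0,0>
P:0↔1 J1 <2,1,0>
#2 <3,1,0>
P:2↔0 J1 <3,2,0>
R:2↔1 J1 <3,3,0>
#3 <4,3,0>
PS:3↔2 J2 <4,3,1>
C:0↔3 J2 <4,3,2>
3×3 − 2×3 − 1×2 = 1

M = 1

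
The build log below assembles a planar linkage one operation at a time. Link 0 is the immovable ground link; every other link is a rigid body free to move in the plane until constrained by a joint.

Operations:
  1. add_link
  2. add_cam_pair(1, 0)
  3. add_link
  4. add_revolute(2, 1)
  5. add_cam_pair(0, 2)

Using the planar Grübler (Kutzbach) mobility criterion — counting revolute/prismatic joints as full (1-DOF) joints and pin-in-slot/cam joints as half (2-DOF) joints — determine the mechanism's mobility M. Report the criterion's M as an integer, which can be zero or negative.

[1;0;0] (link 0 is ground)
L+ [2;0;0]
C(1,0)∈J2 [2;0;1]
L+ [3;0;1]
R(2,1)∈J1 [3;1;1]
C(0,2)∈J2 [3;1;2]
mobility = 6 − 2 − 2 = 2

M = 2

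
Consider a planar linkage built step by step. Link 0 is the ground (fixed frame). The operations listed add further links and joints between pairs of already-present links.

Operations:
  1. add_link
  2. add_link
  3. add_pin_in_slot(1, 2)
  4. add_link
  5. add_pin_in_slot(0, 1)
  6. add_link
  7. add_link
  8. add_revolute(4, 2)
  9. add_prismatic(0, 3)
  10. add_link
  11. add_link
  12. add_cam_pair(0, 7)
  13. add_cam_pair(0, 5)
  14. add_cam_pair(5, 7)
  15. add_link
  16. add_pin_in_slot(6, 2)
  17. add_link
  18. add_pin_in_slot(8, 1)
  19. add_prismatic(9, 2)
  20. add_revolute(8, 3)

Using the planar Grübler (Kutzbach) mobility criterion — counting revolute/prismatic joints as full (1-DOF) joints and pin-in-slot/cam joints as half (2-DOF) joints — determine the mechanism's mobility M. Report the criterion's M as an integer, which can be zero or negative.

[1;0;0] (link 0 is ground)
L+ [2;0;0]
L+ [3;0;0]
PS(1,2)∈J2 [3;0;1]
L+ [4;0;1]
PS(0,1)∈J2 [4;0;2]
L+ [5;0;2]
L+ [6;0;2]
R(4,2)∈J1 [6;1;2]
P(0,3)∈J1 [6;2;2]
L+ [7;2;2]
L+ [8;2;2]
C(0,7)∈J2 [8;2;3]
C(0,5)∈J2 [8;2;4]
C(5,7)∈J2 [8;2;5]
L+ [9;2;5]
PS(6,2)∈J2 [9;2;6]
L+ [10;2;6]
PS(8,1)∈J2 [10;2;7]
P(9,2)∈J1 [10;3;7]
R(8,3)∈J1 [10;4;7]
mobility = 27 − 8 − 7 = 12

M = 12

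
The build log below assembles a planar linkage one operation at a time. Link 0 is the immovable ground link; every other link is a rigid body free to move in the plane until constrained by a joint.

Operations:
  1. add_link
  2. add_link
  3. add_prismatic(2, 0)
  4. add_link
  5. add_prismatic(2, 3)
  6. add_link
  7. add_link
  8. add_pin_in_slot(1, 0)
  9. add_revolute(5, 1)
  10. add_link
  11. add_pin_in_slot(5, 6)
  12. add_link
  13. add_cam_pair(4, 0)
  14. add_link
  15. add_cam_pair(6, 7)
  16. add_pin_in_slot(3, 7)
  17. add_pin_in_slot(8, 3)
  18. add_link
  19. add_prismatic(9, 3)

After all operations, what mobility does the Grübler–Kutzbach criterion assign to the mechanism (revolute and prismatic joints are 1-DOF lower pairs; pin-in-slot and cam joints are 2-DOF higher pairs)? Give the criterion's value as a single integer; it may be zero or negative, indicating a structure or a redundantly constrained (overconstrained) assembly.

(L,J1,J2)=(1,0,0); link0 fixed
link1: (2,0,0)
link2: (3,0,0)
P 2-0 [J1]: (3,1,0)
link3: (4,1,0)
P 2-3 [J1]: (4,2,0)
link4: (5,2,0)
link5: (6,2,0)
PS 1-0 [J2]: (6,2,1)
R 5-1 [J1]: (6,3,1)
link6: (7,3,1)
PS 5-6 [J2]: (7,3,2)
link7: (8,3,2)
C 4-0 [J2]: (8,3,3)
link8: (9,3,3)
C 6-7 [J2]: (9,3,4)
PS 3-7 [J2]: (9,3,5)
PS 8-3 [J2]: (9,3,6)
link9: (10,3,6)
P 9-3 [J1]: (10,4,6)
Grübler: 3·9 − 2·4 − 6 = 13

M = 13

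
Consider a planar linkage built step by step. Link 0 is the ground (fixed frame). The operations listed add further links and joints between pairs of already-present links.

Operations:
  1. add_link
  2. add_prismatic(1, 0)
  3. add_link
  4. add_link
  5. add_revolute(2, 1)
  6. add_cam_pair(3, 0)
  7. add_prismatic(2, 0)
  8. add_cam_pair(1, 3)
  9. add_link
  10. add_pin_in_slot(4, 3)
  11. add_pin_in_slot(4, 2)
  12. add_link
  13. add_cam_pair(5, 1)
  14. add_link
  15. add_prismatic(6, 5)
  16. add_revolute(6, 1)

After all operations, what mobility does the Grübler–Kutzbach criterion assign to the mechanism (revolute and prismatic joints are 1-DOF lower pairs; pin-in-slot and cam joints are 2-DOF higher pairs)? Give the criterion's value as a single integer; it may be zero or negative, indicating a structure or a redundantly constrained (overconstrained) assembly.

L=1 J1=0 J2=0
add link → L=2 J1=0 J2=0
P@1,0 dof=1 J1 → L=2 J1=1 J2=0
add link → L=3 J1=1 J2=0
add link → L=4 J1=1 J2=0
R@2,1 dof=1 J1 → L=4 J1=2 J2=0
C@3,0 dof=2 J2 → L=4 J1=2 J2=1
P@2,0 dof=1 J1 → L=4 J1=3 J2=1
C@1,3 dof=2 J2 → L=4 J1=3 J2=2
add link → L=5 J1=3 J2=2
PS@4,3 dof=2 J2 → L=5 J1=3 J2=3
PS@4,2 dof=2 J2 → L=5 J1=3 J2=4
add link → L=6 J1=3 J2=4
C@5,1 dof=2 J2 → L=6 J1=3 J2=5
add link → L=7 J1=3 J2=5
P@6,5 dof=1 J1 → L=7 J1=4 J2=5
R@6,1 dof=1 J1 → L=7 J1=5 J2=5
M=3(L−1)−2J1−J2=3·6−2·5−5=3

M = 3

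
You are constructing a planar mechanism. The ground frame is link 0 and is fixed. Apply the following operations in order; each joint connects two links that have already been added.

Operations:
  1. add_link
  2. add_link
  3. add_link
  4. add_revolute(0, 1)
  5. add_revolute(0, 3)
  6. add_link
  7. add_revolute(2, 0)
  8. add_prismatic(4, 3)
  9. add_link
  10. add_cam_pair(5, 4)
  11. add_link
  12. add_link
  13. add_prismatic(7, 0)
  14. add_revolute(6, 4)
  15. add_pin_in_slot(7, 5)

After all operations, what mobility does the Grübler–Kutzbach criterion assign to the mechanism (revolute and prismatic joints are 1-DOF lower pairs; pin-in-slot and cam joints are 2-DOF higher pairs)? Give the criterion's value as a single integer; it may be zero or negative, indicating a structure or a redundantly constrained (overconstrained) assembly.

M = 7

L=1 J1=0 J2=0
add link → L=2 J1=0 J2=0
add link → L=3 J1=0 J2=0
add link → L=4 J1=0 J2=0
R@0,1 dof=1 J1 → L=4 J1=1 J2=0
R@0,3 dof=1 J1 → L=4 J1=2 J2=0
add link → L=5 J1=2 J2=0
R@2,0 dof=1 J1 → L=5 J1=3 J2=0
P@4,3 dof=1 J1 → L=5 J1=4 J2=0
add link → L=6 J1=4 J2=0
C@5,4 dof=2 J2 → L=6 J1=4 J2=1
add link → L=7 J1=4 J2=1
add link → L=8 J1=4 J2=1
P@7,0 dof=1 J1 → L=8 J1=5 J2=1
R@6,4 dof=1 J1 → L=8 J1=6 J2=1
PS@7,5 dof=2 J2 → L=8 J1=6 J2=2
M=3(L−1)−2J1−J2=3·7−2·6−2=7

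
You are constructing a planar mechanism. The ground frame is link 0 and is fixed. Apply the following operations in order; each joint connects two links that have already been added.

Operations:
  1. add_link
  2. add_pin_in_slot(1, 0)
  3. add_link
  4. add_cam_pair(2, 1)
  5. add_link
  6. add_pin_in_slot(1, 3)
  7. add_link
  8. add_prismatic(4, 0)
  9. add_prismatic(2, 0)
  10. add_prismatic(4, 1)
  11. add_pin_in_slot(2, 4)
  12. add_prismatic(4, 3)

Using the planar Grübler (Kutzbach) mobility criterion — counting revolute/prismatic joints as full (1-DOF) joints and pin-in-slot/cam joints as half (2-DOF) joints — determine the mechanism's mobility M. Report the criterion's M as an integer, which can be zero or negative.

(L,J1,J2)=(1,0,0); link0 fixed
link1: (2,0,0)
PS 1-0 [J2]: (2,0,1)
link2: (3,0,1)
C 2-1 [J2]: (3,0,2)
link3: (4,0,2)
PS 1-3 [J2]: (4,0,3)
link4: (5,0,3)
P 4-0 [J1]: (5,1,3)
P 2-0 [J1]: (5,2,3)
P 4-1 [J1]: (5,3,3)
PS 2-4 [J2]: (5,3,4)
P 4-3 [J1]: (5,4,4)
Grübler: 3·4 − 2·4 − 4 = 0

M = 0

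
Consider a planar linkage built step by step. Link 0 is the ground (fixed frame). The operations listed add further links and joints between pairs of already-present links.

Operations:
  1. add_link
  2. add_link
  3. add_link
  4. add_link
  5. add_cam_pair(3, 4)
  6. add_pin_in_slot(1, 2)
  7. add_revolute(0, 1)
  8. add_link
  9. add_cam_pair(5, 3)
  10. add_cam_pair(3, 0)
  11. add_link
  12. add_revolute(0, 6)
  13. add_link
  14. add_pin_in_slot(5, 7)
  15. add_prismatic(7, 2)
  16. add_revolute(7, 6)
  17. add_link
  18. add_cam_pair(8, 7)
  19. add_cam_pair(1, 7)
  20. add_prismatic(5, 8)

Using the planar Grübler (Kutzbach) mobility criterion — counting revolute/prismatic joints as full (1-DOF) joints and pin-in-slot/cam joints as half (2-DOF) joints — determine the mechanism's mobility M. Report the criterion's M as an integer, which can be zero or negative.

(L,J1,J2)=(1,0,0); link0 fixed
link1: (2,0,0)
link2: (3,0,0)
link3: (4,0,0)
link4: (5,0,0)
C 3-4 [J2]: (5,0,1)
PS 1-2 [J2]: (5,0,2)
R 0-1 [J1]: (5,1,2)
link5: (6,1,2)
C 5-3 [J2]: (6,1,3)
C 3-0 [J2]: (6,1,4)
link6: (7,1,4)
R 0-6 [J1]: (7,2,4)
link7: (8,2,4)
PS 5-7 [J2]: (8,2,5)
P 7-2 [J1]: (8,3,5)
R 7-6 [J1]: (8,4,5)
link8: (9,4,5)
C 8-7 [J2]: (9,4,6)
C 1-7 [J2]: (9,4,7)
P 5-8 [J1]: (9,5,7)
Grübler: 3·8 − 2·5 − 7 = 7

M = 7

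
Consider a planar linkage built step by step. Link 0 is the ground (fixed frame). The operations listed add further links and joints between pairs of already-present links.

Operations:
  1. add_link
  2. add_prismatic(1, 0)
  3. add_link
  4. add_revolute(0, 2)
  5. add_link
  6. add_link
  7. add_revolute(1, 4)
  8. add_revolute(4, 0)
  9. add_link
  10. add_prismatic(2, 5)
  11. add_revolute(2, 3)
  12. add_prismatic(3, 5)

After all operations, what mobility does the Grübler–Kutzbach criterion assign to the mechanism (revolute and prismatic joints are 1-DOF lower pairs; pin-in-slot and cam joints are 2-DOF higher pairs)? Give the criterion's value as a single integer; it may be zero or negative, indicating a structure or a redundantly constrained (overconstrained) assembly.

(L,J1,J2)=(1,0,0); link0 fixed
link1: (2,0,0)
P 1-0 [J1]: (2,1,0)
link2: (3,1,0)
R 0-2 [J1]: (3,2,0)
link3: (4,2,0)
link4: (5,2,0)
R 1-4 [J1]: (5,3,0)
R 4-0 [J1]: (5,4,0)
link5: (6,4,0)
P 2-5 [J1]: (6,5,0)
R 2-3 [J1]: (6,6,0)
P 3-5 [J1]: (6,7,0)
Grübler: 3·5 − 2·7 − 0 = 1

M = 1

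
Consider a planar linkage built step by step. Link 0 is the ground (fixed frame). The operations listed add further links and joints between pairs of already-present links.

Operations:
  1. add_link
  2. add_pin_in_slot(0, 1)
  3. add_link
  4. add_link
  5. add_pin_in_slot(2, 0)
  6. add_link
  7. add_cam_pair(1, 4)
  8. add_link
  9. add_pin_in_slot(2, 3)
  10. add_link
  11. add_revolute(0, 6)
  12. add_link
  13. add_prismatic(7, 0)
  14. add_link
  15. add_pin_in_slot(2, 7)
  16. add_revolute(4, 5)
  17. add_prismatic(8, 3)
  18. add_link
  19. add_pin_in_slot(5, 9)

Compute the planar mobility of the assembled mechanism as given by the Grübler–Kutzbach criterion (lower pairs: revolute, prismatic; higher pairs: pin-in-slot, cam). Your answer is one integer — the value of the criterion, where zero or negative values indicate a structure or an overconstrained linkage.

[1;0;0] (link 0 is ground)
L+ [2;0;0]
PS(0,1)∈J2 [2;0;1]
L+ [3;0;1]
L+ [4;0;1]
PS(2,0)∈J2 [4;0;2]
L+ [5;0;2]
C(1,4)∈J2 [5;0;3]
L+ [6;0;3]
PS(2,3)∈J2 [6;0;4]
L+ [7;0;4]
R(0,6)∈J1 [7;1;4]
L+ [8;1;4]
P(7,0)∈J1 [8;2;4]
L+ [9;2;4]
PS(2,7)∈J2 [9;2;5]
R(4,5)∈J1 [9;3;5]
P(8,3)∈J1 [9;4;5]
L+ [10;4;5]
PS(5,9)∈J2 [10;4;6]
mobility = 27 − 8 − 6 = 13

M = 13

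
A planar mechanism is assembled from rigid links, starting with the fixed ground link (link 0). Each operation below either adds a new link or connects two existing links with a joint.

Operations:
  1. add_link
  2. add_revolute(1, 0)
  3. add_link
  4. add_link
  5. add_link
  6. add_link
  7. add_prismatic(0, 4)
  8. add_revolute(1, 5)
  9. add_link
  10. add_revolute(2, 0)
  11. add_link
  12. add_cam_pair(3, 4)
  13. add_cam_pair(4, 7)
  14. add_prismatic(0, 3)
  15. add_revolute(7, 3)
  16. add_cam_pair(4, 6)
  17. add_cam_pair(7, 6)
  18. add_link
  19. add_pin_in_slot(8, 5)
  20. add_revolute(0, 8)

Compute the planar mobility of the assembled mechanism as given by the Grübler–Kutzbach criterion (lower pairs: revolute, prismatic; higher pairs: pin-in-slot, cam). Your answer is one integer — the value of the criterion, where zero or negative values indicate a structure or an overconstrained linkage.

L=1 J1=0 J2=0
add link → L=2 J1=0 J2=0
R@1,0 dof=1 J1 → L=2 J1=1 J2=0
add link → L=3 J1=1 J2=0
add link → L=4 J1=1 J2=0
add link → L=5 J1=1 J2=0
add link → L=6 J1=1 J2=0
P@0,4 dof=1 J1 → L=6 J1=2 J2=0
R@1,5 dof=1 J1 → L=6 J1=3 J2=0
add link → L=7 J1=3 J2=0
R@2,0 dof=1 J1 → L=7 J1=4 J2=0
add link → L=8 J1=4 J2=0
C@3,4 dof=2 J2 → L=8 J1=4 J2=1
C@4,7 dof=2 J2 → L=8 J1=4 J2=2
P@0,3 dof=1 J1 → L=8 J1=5 J2=2
R@7,3 dof=1 J1 → L=8 J1=6 J2=2
C@4,6 dof=2 J2 → L=8 J1=6 J2=3
C@7,6 dof=2 J2 → L=8 J1=6 J2=4
add link → L=9 J1=6 J2=4
PS@8,5 dof=2 J2 → L=9 J1=6 J2=5
R@0,8 dof=1 J1 → L=9 J1=7 J2=5
M=3(L−1)−2J1−J2=3·8−2·7−5=5

M = 5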